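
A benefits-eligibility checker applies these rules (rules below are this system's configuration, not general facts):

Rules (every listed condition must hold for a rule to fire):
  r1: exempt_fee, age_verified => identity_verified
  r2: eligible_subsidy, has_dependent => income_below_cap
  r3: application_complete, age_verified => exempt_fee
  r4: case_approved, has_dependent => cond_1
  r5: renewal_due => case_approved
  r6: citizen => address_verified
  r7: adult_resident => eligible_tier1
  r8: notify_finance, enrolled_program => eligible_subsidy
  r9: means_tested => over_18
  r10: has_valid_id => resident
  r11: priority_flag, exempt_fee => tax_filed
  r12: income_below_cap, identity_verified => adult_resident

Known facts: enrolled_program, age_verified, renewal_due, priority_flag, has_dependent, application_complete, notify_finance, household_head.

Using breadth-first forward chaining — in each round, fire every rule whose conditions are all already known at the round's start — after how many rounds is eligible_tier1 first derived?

4

Round 1 fires r3, r5, r8, giving exempt_fee, case_approved, eligible_subsidy.
Round 2 fires r1, r2, r4, r11, giving identity_verified, income_below_cap, cond_1, tax_filed.
Round 3 fires r12, giving adult_resident.
Round 4 fires r7, giving eligible_tier1.
eligible_tier1 first appears in round 4.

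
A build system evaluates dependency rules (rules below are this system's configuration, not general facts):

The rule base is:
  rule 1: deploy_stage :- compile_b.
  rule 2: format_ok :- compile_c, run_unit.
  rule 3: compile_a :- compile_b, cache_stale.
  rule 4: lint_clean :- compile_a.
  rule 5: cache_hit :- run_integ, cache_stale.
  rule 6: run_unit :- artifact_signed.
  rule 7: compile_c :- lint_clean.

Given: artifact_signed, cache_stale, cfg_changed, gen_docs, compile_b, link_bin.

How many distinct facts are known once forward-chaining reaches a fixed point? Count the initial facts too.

12

[1] rule 1 [deploy_stage :- compile_b.]; rule 3 [compile_a :- compile_b, cache_stale.]; rule 6 [run_unit :- artifact_signed.]. ⇒ new: deploy_stage, compile_a, run_unit.
[2] rule 4 [lint_clean :- compile_a.]. ⇒ new: lint_clean.
[3] rule 7 [compile_c :- lint_clean.]. ⇒ new: compile_c.
[4] rule 2 [format_ok :- compile_c, run_unit.]. ⇒ new: format_ok.
Closure: {artifact_signed, cache_stale, cfg_changed, compile_a, compile_b, compile_c, deploy_stage, format_ok, gen_docs, link_bin, lint_clean, run_unit} — 12 facts.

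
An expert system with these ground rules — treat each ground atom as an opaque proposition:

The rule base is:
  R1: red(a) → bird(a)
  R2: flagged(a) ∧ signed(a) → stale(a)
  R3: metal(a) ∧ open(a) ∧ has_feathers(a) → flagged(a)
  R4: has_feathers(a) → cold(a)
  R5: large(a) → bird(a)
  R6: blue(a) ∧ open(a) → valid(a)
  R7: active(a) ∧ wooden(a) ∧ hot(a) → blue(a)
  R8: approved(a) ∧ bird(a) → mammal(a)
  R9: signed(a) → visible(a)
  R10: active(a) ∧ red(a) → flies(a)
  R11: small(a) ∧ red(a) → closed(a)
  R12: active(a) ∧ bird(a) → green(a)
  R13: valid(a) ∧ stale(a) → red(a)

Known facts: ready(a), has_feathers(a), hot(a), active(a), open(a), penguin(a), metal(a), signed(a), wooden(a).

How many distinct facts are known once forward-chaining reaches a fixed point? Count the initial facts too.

19

Round 1 fires R3, R4, R7, R9, giving flagged(a), cold(a), blue(a), visible(a).
Round 2 fires R2, R6, giving stale(a), valid(a).
Round 3 fires R13, giving red(a).
Round 4 fires R1, R10, giving bird(a), flies(a).
Round 5 fires R12, giving green(a).
Closure: {active(a), bird(a), blue(a), cold(a), flagged(a), flies(a), green(a), has_feathers(a), hot(a), metal(a), open(a), penguin(a), ready(a), red(a), signed(a), stale(a), valid(a), visible(a), wooden(a)} — 19 facts.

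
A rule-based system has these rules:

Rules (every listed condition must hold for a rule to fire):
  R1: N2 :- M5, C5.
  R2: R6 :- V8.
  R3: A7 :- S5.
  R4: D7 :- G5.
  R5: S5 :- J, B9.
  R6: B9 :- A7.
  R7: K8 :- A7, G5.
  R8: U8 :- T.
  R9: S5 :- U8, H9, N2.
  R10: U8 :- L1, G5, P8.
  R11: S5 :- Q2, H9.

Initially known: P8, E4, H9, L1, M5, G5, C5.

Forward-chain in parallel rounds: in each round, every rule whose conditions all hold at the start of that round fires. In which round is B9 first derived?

4

Round 1: R1 [N2 :- M5, C5.]; R4 [D7 :- G5.]; R10 [U8 :- L1, G5, P8.]. New: N2, D7, U8.
Round 2: R9 [S5 :- U8, H9, N2.]. New: S5.
Round 3: R3 [A7 :- S5.]. New: A7.
Round 4: R6 [B9 :- A7.]; R7 [K8 :- A7, G5.]. New: B9, K8.
B9 first appears in round 4.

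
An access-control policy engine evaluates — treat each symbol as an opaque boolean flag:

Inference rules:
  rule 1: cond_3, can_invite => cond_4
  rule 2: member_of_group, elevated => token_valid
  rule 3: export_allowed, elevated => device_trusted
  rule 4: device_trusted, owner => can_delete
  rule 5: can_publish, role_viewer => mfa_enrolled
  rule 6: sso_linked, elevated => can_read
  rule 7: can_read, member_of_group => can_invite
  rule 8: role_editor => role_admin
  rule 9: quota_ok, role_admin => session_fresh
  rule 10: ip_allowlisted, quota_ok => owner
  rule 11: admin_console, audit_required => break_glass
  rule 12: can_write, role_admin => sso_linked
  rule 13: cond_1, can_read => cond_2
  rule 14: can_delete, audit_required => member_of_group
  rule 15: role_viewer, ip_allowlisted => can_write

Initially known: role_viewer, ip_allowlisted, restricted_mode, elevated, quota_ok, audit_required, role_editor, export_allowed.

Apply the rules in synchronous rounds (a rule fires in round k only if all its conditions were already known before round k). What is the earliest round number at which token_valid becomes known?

Round 1: rule 3 [export_allowed, elevated => device_trusted]; rule 8 [role_editor => role_admin]; rule 10 [ip_allowlisted, quota_ok => owner]; rule 15 [role_viewer, ip_allowlisted => can_write]. New: device_trusted, role_admin, owner, can_write.
Round 2: rule 4 [device_trusted, owner => can_delete]; rule 9 [quota_ok, role_admin => session_fresh]; rule 12 [can_write, role_admin => sso_linked]. New: can_delete, session_fresh, sso_linked.
Round 3: rule 6 [sso_linked, elevated => can_read]; rule 14 [can_delete, audit_required => member_of_group]. New: can_read, member_of_group.
Round 4: rule 2 [member_of_group, elevated => token_valid]; rule 7 [can_read, member_of_group => can_invite]. New: token_valid, can_invite.
token_valid first appears in round 4.

4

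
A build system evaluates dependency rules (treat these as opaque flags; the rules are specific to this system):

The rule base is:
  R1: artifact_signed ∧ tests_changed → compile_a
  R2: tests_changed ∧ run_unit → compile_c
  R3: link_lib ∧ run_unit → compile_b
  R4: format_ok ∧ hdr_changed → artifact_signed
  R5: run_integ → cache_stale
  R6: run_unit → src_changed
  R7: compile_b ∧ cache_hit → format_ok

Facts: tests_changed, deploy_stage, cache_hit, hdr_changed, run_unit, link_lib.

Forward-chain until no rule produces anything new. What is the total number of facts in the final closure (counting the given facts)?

12

Round 1: R2 [tests_changed ∧ run_unit → compile_c]; R3 [link_lib ∧ run_unit → compile_b]; R6 [run_unit → src_changed]. New: compile_c, compile_b, src_changed.
Round 2: R7 [compile_b ∧ cache_hit → format_ok]. New: format_ok.
Round 3: R4 [format_ok ∧ hdr_changed → artifact_signed]. New: artifact_signed.
Round 4: R1 [artifact_signed ∧ tests_changed → compile_a]. New: compile_a.
Closure: {artifact_signed, cache_hit, compile_a, compile_b, compile_c, deploy_stage, format_ok, hdr_changed, link_lib, run_unit, src_changed, tests_changed} — 12 facts.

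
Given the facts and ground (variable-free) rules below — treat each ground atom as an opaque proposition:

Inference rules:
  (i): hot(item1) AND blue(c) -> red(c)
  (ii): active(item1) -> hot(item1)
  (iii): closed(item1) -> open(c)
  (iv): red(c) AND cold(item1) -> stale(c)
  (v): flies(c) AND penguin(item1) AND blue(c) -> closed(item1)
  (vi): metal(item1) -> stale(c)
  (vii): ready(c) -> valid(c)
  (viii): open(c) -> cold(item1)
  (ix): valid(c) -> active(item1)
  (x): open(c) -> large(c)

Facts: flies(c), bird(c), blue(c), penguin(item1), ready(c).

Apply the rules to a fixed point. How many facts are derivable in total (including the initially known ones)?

Round 1: (v) [flies(c) AND penguin(item1) AND blue(c) -> closed(item1)]; (vii) [ready(c) -> valid(c)]. New: closed(item1), valid(c).
Round 2: (iii) [closed(item1) -> open(c)]; (ix) [valid(c) -> active(item1)]. New: open(c), active(item1).
Round 3: (ii) [active(item1) -> hot(item1)]; (viii) [open(c) -> cold(item1)]; (x) [open(c) -> large(c)]. New: hot(item1), cold(item1), large(c).
Round 4: (i) [hot(item1) AND blue(c) -> red(c)]. New: red(c).
Round 5: (iv) [red(c) AND cold(item1) -> stale(c)]. New: stale(c).
Closure: {active(item1), bird(c), blue(c), closed(item1), cold(item1), flies(c), hot(item1), large(c), open(c), penguin(item1), ready(c), red(c), stale(c), valid(c)} — 14 facts.

14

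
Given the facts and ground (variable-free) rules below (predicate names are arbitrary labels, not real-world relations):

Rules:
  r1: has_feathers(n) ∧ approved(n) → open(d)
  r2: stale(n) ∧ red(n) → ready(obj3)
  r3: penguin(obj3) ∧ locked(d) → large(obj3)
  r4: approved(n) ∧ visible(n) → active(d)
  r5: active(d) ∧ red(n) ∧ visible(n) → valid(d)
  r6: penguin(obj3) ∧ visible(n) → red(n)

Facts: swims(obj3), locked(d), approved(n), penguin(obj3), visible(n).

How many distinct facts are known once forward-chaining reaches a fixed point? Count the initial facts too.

9

Round 1: r3 [penguin(obj3) ∧ locked(d) → large(obj3)]; r4 [approved(n) ∧ visible(n) → active(d)]; r6 [penguin(obj3) ∧ visible(n) → red(n)]. Adds large(obj3), active(d), red(n).
Round 2: r5 [active(d) ∧ red(n) ∧ visible(n) → valid(d)]. Adds valid(d).
Closure: {active(d), approved(n), large(obj3), locked(d), penguin(obj3), red(n), swims(obj3), valid(d), visible(n)} — 9 facts.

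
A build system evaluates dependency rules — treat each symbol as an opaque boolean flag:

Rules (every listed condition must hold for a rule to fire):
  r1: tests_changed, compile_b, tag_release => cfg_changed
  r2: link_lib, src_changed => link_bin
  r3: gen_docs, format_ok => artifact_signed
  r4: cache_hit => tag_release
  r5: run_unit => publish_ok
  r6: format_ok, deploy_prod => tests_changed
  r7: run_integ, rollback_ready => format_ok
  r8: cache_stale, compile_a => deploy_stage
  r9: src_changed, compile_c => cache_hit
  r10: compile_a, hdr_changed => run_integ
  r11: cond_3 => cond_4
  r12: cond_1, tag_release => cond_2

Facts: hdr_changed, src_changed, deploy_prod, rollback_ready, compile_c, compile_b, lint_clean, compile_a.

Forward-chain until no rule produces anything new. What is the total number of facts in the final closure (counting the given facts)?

14

Round 1 — r9, r10, derive cache_hit, run_integ.
Round 2 — r4, r7, derive tag_release, format_ok.
Round 3 — r6, derive tests_changed.
Round 4 — r1, derive cfg_changed.
Closure: {cache_hit, cfg_changed, compile_a, compile_b, compile_c, deploy_prod, format_ok, hdr_changed, lint_clean, rollback_ready, run_integ, src_changed, tag_release, tests_changed} — 14 facts.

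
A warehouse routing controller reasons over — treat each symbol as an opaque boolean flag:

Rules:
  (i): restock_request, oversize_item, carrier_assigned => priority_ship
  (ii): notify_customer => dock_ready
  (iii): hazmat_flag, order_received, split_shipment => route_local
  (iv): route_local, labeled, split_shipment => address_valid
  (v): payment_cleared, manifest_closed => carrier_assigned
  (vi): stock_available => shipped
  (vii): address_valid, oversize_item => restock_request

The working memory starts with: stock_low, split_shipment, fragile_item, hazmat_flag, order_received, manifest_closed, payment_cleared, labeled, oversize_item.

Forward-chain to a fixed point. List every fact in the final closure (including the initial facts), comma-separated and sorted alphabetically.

Round 1 — (iii), (v), derive route_local, carrier_assigned.
Round 2 — (iv), derive address_valid.
Round 3 — (vii), derive restock_request.
Round 4 — (i), derive priority_ship.

address_valid, carrier_assigned, fragile_item, hazmat_flag, labeled, manifest_closed, order_received, oversize_item, payment_cleared, priority_ship, restock_request, route_local, split_shipment, stock_low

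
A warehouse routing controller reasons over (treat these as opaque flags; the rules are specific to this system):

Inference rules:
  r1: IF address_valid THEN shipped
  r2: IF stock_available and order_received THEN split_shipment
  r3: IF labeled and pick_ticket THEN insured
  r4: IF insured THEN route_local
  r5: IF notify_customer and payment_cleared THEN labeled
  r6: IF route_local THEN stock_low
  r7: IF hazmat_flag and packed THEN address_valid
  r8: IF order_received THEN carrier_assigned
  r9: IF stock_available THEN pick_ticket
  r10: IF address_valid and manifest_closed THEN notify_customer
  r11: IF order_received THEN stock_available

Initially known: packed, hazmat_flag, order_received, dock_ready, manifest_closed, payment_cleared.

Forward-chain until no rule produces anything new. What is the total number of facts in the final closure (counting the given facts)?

Round 1: r7 [IF hazmat_flag and packed THEN address_valid]; r8 [IF order_received THEN carrier_assigned]; r11 [IF order_received THEN stock_available]. New: address_valid, carrier_assigned, stock_available.
Round 2: r1 [IF address_valid THEN shipped]; r2 [IF stock_available and order_received THEN split_shipment]; r9 [IF stock_available THEN pick_ticket]; r10 [IF address_valid and manifest_closed THEN notify_customer]. New: shipped, split_shipment, pick_ticket, notify_customer.
Round 3: r5 [IF notify_customer and payment_cleared THEN labeled]. New: labeled.
Round 4: r3 [IF labeled and pick_ticket THEN insured]. New: insured.
Round 5: r4 [IF insured THEN route_local]. New: route_local.
Round 6: r6 [IF route_local THEN stock_low]. New: stock_low.
Closure: {address_valid, carrier_assigned, dock_ready, hazmat_flag, insured, labeled, manifest_closed, notify_customer, order_received, packed, payment_cleared, pick_ticket, route_local, shipped, split_shipment, stock_available, stock_low} — 17 facts.

17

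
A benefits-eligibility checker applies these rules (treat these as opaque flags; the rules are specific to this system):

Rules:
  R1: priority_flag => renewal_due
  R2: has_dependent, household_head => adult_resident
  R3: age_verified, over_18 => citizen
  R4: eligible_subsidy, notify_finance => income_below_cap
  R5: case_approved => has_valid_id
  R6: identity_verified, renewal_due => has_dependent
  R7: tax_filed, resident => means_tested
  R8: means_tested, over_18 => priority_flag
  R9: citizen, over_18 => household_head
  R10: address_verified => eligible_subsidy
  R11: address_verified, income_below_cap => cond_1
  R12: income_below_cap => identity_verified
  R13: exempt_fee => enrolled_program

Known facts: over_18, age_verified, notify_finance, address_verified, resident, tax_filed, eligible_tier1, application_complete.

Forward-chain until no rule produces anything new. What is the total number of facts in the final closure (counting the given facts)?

19

Round 1: R3 [age_verified, over_18 => citizen]; R7 [tax_filed, resident => means_tested]; R10 [address_verified => eligible_subsidy]. New: citizen, means_tested, eligible_subsidy.
Round 2: R4 [eligible_subsidy, notify_finance => income_below_cap]; R8 [means_tested, over_18 => priority_flag]; R9 [citizen, over_18 => household_head]. New: income_below_cap, priority_flag, household_head.
Round 3: R1 [priority_flag => renewal_due]; R11 [address_verified, income_below_cap => cond_1]; R12 [income_below_cap => identity_verified]. New: renewal_due, cond_1, identity_verified.
Round 4: R6 [identity_verified, renewal_due => has_dependent]. New: has_dependent.
Round 5: R2 [has_dependent, household_head => adult_resident]. New: adult_resident.
Closure: {address_verified, adult_resident, age_verified, application_complete, citizen, cond_1, eligible_subsidy, eligible_tier1, has_dependent, household_head, identity_verified, income_below_cap, means_tested, notify_finance, over_18, priority_flag, renewal_due, resident, tax_filed} — 19 facts.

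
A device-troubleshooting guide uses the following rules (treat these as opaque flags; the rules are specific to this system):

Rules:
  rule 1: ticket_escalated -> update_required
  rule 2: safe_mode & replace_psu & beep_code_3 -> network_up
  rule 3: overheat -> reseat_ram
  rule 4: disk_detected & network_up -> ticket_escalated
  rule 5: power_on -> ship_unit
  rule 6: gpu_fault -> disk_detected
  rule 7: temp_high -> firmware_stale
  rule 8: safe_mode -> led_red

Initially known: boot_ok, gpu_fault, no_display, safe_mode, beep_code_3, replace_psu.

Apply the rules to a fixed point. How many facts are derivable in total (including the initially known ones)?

11

Round 1 fires rule 2, rule 6, rule 8, giving network_up, disk_detected, led_red.
Round 2 fires rule 4, giving ticket_escalated.
Round 3 fires rule 1, giving update_required.
Closure: {beep_code_3, boot_ok, disk_detected, gpu_fault, led_red, network_up, no_display, replace_psu, safe_mode, ticket_escalated, update_required} — 11 facts.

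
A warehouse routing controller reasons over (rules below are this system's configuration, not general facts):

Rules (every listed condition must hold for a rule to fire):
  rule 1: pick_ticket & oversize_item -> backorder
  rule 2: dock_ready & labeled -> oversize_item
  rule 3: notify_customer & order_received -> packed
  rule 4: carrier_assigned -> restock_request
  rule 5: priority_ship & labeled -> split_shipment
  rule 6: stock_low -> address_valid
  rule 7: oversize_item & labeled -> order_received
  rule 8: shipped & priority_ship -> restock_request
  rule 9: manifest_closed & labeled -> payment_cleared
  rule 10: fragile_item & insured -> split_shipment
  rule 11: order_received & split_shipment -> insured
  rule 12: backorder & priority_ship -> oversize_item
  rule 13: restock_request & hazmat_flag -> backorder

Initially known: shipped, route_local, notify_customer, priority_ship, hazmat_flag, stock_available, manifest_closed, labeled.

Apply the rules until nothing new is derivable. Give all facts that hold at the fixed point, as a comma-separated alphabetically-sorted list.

backorder, hazmat_flag, insured, labeled, manifest_closed, notify_customer, order_received, oversize_item, packed, payment_cleared, priority_ship, restock_request, route_local, shipped, split_shipment, stock_available

Round 1: rule 5 [priority_ship & labeled -> split_shipment]; rule 8 [shipped & priority_ship -> restock_request]; rule 9 [manifest_closed & labeled -> payment_cleared]. New: split_shipment, restock_request, payment_cleared.
Round 2: rule 13 [restock_request & hazmat_flag -> backorder]. New: backorder.
Round 3: rule 12 [backorder & priority_ship -> oversize_item]. New: oversize_item.
Round 4: rule 7 [oversize_item & labeled -> order_received]. New: order_received.
Round 5: rule 3 [notify_customer & order_received -> packed]; rule 11 [order_received & split_shipment -> insured]. New: packed, insured.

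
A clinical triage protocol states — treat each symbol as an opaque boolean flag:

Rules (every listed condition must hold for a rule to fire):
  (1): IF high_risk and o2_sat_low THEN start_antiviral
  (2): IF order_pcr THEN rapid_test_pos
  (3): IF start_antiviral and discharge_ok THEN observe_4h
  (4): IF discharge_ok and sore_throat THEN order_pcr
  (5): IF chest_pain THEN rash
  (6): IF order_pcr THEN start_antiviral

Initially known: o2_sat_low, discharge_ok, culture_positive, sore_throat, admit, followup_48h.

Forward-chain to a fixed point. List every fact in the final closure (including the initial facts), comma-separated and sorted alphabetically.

Round 1 — (4), derive order_pcr.
Round 2 — (2), (6), derive rapid_test_pos, start_antiviral.
Round 3 — (3), derive observe_4h.

admit, culture_positive, discharge_ok, followup_48h, o2_sat_low, observe_4h, order_pcr, rapid_test_pos, sore_throat, start_antiviral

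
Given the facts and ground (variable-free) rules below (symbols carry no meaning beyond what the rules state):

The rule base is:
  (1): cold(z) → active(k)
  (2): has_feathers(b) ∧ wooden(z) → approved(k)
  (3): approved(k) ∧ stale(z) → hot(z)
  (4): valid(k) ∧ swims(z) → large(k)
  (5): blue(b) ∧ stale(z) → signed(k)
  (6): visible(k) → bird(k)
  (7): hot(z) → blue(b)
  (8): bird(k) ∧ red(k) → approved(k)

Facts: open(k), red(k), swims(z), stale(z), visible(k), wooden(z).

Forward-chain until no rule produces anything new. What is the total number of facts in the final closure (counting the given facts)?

Round 1: (6) [visible(k) → bird(k)]. New: bird(k).
Round 2: (8) [bird(k) ∧ red(k) → approved(k)]. New: approved(k).
Round 3: (3) [approved(k) ∧ stale(z) → hot(z)]. New: hot(z).
Round 4: (7) [hot(z) → blue(b)]. New: blue(b).
Round 5: (5) [blue(b) ∧ stale(z) → signed(k)]. New: signed(k).
Closure: {approved(k), bird(k), blue(b), hot(z), open(k), red(k), signed(k), stale(z), swims(z), visible(k), wooden(z)} — 11 facts.

11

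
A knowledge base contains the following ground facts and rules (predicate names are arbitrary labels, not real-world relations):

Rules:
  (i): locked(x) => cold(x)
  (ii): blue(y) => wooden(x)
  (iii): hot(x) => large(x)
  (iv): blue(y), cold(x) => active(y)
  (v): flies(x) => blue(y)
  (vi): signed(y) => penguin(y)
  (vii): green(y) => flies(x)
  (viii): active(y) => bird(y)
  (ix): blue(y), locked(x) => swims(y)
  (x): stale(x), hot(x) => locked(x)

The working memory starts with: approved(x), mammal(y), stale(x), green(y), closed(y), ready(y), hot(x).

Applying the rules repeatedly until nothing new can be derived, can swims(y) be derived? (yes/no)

yes

Round 1: (iii) [hot(x) => large(x)]; (vii) [green(y) => flies(x)]; (x) [stale(x), hot(x) => locked(x)]. Adds large(x), flies(x), locked(x).
Round 2: (i) [locked(x) => cold(x)]; (v) [flies(x) => blue(y)]. Adds cold(x), blue(y).
Round 3: (ii) [blue(y) => wooden(x)]; (iv) [blue(y), cold(x) => active(y)]; (ix) [blue(y), locked(x) => swims(y)]. Adds wooden(x), active(y), swims(y).
Round 4: (viii) [active(y) => bird(y)]. Adds bird(y).
swims(y) appears in round 3, so it is derivable.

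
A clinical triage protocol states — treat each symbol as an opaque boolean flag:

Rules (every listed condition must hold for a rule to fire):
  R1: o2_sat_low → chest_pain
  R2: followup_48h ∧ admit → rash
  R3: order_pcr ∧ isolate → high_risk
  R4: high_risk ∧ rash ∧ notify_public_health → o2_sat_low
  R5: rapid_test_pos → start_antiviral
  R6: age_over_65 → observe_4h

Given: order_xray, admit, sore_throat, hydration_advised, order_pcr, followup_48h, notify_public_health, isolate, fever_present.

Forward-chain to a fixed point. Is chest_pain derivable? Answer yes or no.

[1] R2 [followup_48h ∧ admit → rash]; R3 [order_pcr ∧ isolate → high_risk]. ⇒ new: rash, high_risk.
[2] R4 [high_risk ∧ rash ∧ notify_public_health → o2_sat_low]. ⇒ new: o2_sat_low.
[3] R1 [o2_sat_low → chest_pain]. ⇒ new: chest_pain.
chest_pain appears in round 3, so it is derivable.

yes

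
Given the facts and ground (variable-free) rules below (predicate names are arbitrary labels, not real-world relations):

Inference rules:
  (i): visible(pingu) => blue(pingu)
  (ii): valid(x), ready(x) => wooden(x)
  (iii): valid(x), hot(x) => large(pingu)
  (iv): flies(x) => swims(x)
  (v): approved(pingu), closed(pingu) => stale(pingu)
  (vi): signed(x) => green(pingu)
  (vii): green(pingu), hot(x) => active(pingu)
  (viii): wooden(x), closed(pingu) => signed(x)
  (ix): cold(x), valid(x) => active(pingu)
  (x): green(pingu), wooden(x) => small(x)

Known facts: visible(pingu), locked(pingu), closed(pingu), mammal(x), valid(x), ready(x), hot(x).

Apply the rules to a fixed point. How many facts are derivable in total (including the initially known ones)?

14

Round 1: (i) [visible(pingu) => blue(pingu)]; (ii) [valid(x), ready(x) => wooden(x)]; (iii) [valid(x), hot(x) => large(pingu)]. Adds blue(pingu), wooden(x), large(pingu).
Round 2: (viii) [wooden(x), closed(pingu) => signed(x)]. Adds signed(x).
Round 3: (vi) [signed(x) => green(pingu)]. Adds green(pingu).
Round 4: (vii) [green(pingu), hot(x) => active(pingu)]; (x) [green(pingu), wooden(x) => small(x)]. Adds active(pingu), small(x).
Closure: {active(pingu), blue(pingu), closed(pingu), green(pingu), hot(x), large(pingu), locked(pingu), mammal(x), ready(x), signed(x), small(x), valid(x), visible(pingu), wooden(x)} — 14 facts.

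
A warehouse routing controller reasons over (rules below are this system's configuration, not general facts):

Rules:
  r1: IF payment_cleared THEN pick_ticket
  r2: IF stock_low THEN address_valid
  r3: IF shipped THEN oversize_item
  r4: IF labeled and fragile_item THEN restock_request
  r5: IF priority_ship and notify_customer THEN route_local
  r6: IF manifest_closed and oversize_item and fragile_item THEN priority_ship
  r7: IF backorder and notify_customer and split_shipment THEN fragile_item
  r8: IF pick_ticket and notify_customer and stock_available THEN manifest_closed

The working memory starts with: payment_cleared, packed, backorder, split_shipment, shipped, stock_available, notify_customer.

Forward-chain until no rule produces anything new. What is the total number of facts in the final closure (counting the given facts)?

Round 1: r1 [IF payment_cleared THEN pick_ticket]; r3 [IF shipped THEN oversize_item]; r7 [IF backorder and notify_customer and split_shipment THEN fragile_item]. New: pick_ticket, oversize_item, fragile_item.
Round 2: r8 [IF pick_ticket and notify_customer and stock_available THEN manifest_closed]. New: manifest_closed.
Round 3: r6 [IF manifest_closed and oversize_item and fragile_item THEN priority_ship]. New: priority_ship.
Round 4: r5 [IF priority_ship and notify_customer THEN route_local]. New: route_local.
Closure: {backorder, fragile_item, manifest_closed, notify_customer, oversize_item, packed, payment_cleared, pick_ticket, priority_ship, route_local, shipped, split_shipment, stock_available} — 13 facts.

13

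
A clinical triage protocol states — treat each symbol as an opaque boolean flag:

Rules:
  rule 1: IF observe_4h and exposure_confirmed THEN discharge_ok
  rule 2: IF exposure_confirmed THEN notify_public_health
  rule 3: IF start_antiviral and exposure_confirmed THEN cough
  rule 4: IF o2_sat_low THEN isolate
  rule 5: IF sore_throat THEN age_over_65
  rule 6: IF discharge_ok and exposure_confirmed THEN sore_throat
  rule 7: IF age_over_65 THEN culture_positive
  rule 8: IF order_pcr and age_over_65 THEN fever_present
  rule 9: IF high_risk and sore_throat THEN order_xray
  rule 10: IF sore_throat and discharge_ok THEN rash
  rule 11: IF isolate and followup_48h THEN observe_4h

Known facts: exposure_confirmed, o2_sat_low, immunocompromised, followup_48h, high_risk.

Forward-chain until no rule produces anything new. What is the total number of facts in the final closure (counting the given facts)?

14

[1] rule 2 [IF exposure_confirmed THEN notify_public_health]; rule 4 [IF o2_sat_low THEN isolate]. ⇒ new: notify_public_health, isolate.
[2] rule 11 [IF isolate and followup_48h THEN observe_4h]. ⇒ new: observe_4h.
[3] rule 1 [IF observe_4h and exposure_confirmed THEN discharge_ok]. ⇒ new: discharge_ok.
[4] rule 6 [IF discharge_ok and exposure_confirmed THEN sore_throat]. ⇒ new: sore_throat.
[5] rule 5 [IF sore_throat THEN age_over_65]; rule 9 [IF high_risk and sore_throat THEN order_xray]; rule 10 [IF sore_throat and discharge_ok THEN rash]. ⇒ new: age_over_65, order_xray, rash.
[6] rule 7 [IF age_over_65 THEN culture_positive]. ⇒ new: culture_positive.
Closure: {age_over_65, culture_positive, discharge_ok, exposure_confirmed, followup_48h, high_risk, immunocompromised, isolate, notify_public_health, o2_sat_low, observe_4h, order_xray, rash, sore_throat} — 14 facts.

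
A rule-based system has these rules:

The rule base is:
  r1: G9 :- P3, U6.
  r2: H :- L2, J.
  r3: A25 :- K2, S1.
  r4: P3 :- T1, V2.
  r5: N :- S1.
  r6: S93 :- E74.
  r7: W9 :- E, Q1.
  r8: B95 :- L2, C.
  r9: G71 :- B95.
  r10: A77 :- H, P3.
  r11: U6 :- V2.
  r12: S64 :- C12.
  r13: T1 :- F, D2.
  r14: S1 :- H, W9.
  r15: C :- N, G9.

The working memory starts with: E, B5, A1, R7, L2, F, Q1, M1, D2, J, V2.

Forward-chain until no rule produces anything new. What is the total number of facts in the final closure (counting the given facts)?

23

Round 1: r2 [H :- L2, J.]; r7 [W9 :- E, Q1.]; r11 [U6 :- V2.]; r13 [T1 :- F, D2.]. New: H, W9, U6, T1.
Round 2: r4 [P3 :- T1, V2.]; r14 [S1 :- H, W9.]. New: P3, S1.
Round 3: r1 [G9 :- P3, U6.]; r5 [N :- S1.]; r10 [A77 :- H, P3.]. New: G9, N, A77.
Round 4: r15 [C :- N, G9.]. New: C.
Round 5: r8 [B95 :- L2, C.]. New: B95.
Round 6: r9 [G71 :- B95.]. New: G71.
Closure: {A1, A77, B5, B95, C, D2, E, F, G71, G9, H, J, L2, M1, N, P3, Q1, R7, S1, T1, U6, V2, W9} — 23 facts.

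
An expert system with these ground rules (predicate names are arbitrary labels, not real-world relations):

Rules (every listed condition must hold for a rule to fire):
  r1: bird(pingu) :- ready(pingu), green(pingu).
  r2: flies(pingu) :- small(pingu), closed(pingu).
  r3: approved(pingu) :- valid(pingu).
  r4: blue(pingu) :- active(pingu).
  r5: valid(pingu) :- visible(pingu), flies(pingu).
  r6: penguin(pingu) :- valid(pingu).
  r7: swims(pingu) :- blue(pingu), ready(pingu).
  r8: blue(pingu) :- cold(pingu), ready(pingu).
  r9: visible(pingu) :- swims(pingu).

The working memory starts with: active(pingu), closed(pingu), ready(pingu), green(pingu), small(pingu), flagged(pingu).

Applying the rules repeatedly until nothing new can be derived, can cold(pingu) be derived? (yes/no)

Round 1: r1 [bird(pingu) :- ready(pingu), green(pingu).]; r2 [flies(pingu) :- small(pingu), closed(pingu).]; r4 [blue(pingu) :- active(pingu).]. New: bird(pingu), flies(pingu), blue(pingu).
Round 2: r7 [swims(pingu) :- blue(pingu), ready(pingu).]. New: swims(pingu).
Round 3: r9 [visible(pingu) :- swims(pingu).]. New: visible(pingu).
Round 4: r5 [valid(pingu) :- visible(pingu), flies(pingu).]. New: valid(pingu).
Round 5: r3 [approved(pingu) :- valid(pingu).]; r6 [penguin(pingu) :- valid(pingu).]. New: approved(pingu), penguin(pingu).
Fixed point reached. No rule has cold(pingu) as a consequent, and it is not given.

no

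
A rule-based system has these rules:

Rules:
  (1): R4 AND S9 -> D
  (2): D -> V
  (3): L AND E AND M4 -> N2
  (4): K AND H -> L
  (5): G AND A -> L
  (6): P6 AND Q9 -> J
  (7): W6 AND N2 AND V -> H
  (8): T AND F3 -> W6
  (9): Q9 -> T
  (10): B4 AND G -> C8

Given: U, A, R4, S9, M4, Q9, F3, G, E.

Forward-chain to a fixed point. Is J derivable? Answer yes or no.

Round 1 — (1), (5), (9), derive D, L, T.
Round 2 — (2), (3), (8), derive V, N2, W6.
Round 3 — (7), derive H.
Fixed point reached. J is concluded only by (6); (6) needs P6 (never derived).

no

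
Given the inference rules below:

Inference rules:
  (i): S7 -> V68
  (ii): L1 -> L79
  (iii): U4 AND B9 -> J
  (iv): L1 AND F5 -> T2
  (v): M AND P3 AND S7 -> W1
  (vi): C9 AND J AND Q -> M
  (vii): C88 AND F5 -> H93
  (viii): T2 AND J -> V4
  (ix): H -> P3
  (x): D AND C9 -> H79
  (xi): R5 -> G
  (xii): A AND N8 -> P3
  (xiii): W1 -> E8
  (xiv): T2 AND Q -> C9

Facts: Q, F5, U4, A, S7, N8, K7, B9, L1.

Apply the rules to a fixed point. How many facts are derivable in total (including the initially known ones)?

[1] (i) [S7 -> V68]; (ii) [L1 -> L79]; (iii) [U4 AND B9 -> J]; (iv) [L1 AND F5 -> T2]; (xii) [A AND N8 -> P3]. ⇒ new: V68, L79, J, T2, P3.
[2] (viii) [T2 AND J -> V4]; (xiv) [T2 AND Q -> C9]. ⇒ new: V4, C9.
[3] (vi) [C9 AND J AND Q -> M]. ⇒ new: M.
[4] (v) [M AND P3 AND S7 -> W1]. ⇒ new: W1.
[5] (xiii) [W1 -> E8]. ⇒ new: E8.
Closure: {A, B9, C9, E8, F5, J, K7, L1, L79, M, N8, P3, Q, S7, T2, U4, V4, V68, W1} — 19 facts.

19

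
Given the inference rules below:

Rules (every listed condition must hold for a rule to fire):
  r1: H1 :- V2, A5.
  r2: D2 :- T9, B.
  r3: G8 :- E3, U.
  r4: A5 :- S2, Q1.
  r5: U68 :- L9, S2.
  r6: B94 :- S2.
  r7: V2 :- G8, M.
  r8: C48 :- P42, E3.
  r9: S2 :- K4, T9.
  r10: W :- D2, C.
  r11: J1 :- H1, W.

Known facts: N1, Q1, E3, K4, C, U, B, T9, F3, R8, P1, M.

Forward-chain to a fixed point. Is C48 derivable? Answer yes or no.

Round 1: r2 [D2 :- T9, B.]; r3 [G8 :- E3, U.]; r9 [S2 :- K4, T9.]. New: D2, G8, S2.
Round 2: r4 [A5 :- S2, Q1.]; r6 [B94 :- S2.]; r7 [V2 :- G8, M.]; r10 [W :- D2, C.]. New: A5, B94, V2, W.
Round 3: r1 [H1 :- V2, A5.]. New: H1.
Round 4: r11 [J1 :- H1, W.]. New: J1.
Fixed point reached. C48 is concluded only by r8; r8 needs P42 (never derived).

no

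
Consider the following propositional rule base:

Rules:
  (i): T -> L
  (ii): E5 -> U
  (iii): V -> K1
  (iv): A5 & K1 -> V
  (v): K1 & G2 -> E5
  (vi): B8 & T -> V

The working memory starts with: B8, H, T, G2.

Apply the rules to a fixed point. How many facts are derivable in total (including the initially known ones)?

Round 1 — (i), (vi), derive L, V.
Round 2 — (iii), derive K1.
Round 3 — (v), derive E5.
Round 4 — (ii), derive U.
Closure: {B8, E5, G2, H, K1, L, T, U, V} — 9 facts.

9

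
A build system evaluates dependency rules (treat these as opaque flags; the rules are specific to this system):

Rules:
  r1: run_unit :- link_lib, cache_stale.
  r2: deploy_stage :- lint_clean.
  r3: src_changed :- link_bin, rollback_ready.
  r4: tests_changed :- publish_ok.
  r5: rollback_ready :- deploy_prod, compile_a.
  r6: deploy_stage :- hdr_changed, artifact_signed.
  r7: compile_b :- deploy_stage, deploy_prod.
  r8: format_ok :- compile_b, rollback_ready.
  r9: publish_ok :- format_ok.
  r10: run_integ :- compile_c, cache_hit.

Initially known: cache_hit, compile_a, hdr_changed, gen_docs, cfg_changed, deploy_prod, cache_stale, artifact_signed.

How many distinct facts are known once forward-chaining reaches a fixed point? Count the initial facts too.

Round 1: r5 [rollback_ready :- deploy_prod, compile_a.]; r6 [deploy_stage :- hdr_changed, artifact_signed.]. Adds rollback_ready, deploy_stage.
Round 2: r7 [compile_b :- deploy_stage, deploy_prod.]. Adds compile_b.
Round 3: r8 [format_ok :- compile_b, rollback_ready.]. Adds format_ok.
Round 4: r9 [publish_ok :- format_ok.]. Adds publish_ok.
Round 5: r4 [tests_changed :- publish_ok.]. Adds tests_changed.
Closure: {artifact_signed, cache_hit, cache_stale, cfg_changed, compile_a, compile_b, deploy_prod, deploy_stage, format_ok, gen_docs, hdr_changed, publish_ok, rollback_ready, tests_changed} — 14 facts.

14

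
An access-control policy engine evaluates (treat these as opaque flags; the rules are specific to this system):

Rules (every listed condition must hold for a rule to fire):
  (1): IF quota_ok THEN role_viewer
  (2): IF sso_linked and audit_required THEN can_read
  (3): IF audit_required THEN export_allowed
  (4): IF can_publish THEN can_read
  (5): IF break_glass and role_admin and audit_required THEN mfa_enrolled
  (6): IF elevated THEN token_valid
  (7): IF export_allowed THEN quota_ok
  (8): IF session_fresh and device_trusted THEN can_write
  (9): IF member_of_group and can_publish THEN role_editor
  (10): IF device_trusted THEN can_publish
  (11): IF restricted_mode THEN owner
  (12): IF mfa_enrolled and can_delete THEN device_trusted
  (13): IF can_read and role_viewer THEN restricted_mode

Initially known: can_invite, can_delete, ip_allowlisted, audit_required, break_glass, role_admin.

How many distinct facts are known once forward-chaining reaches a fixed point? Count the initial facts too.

15

Round 1 — (3), (5), derive export_allowed, mfa_enrolled.
Round 2 — (7), (12), derive quota_ok, device_trusted.
Round 3 — (1), (10), derive role_viewer, can_publish.
Round 4 — (4), derive can_read.
Round 5 — (13), derive restricted_mode.
Round 6 — (11), derive owner.
Closure: {audit_required, break_glass, can_delete, can_invite, can_publish, can_read, device_trusted, export_allowed, ip_allowlisted, mfa_enrolled, owner, quota_ok, restricted_mode, role_admin, role_viewer} — 15 facts.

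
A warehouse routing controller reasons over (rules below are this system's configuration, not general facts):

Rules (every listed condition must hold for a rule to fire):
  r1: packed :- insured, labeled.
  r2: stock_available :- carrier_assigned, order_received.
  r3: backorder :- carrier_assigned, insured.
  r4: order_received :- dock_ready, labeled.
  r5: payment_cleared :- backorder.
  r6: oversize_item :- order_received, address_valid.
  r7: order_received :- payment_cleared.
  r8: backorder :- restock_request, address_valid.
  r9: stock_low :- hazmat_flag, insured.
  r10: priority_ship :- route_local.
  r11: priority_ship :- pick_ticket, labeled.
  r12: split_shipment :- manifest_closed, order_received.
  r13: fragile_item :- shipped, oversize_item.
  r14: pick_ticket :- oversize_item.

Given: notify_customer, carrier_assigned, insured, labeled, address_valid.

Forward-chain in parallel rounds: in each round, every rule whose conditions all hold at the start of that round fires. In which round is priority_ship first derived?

Round 1: r1 [packed :- insured, labeled.]; r3 [backorder :- carrier_assigned, insured.]. Adds packed, backorder.
Round 2: r5 [payment_cleared :- backorder.]. Adds payment_cleared.
Round 3: r7 [order_received :- payment_cleared.]. Adds order_received.
Round 4: r2 [stock_available :- carrier_assigned, order_received.]; r6 [oversize_item :- order_received, address_valid.]. Adds stock_available, oversize_item.
Round 5: r14 [pick_ticket :- oversize_item.]. Adds pick_ticket.
Round 6: r11 [priority_ship :- pick_ticket, labeled.]. Adds priority_ship.
priority_ship first appears in round 6.

6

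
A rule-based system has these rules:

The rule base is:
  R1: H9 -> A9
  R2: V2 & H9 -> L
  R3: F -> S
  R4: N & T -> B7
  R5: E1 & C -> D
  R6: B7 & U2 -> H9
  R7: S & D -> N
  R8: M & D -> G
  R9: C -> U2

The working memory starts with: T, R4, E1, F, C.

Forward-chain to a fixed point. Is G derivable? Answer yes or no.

no

Round 1: R3 [F -> S]; R5 [E1 & C -> D]; R9 [C -> U2]. New: S, D, U2.
Round 2: R7 [S & D -> N]. New: N.
Round 3: R4 [N & T -> B7]. New: B7.
Round 4: R6 [B7 & U2 -> H9]. New: H9.
Round 5: R1 [H9 -> A9]. New: A9.
Fixed point reached. G is concluded only by R8; R8 needs M (never derived).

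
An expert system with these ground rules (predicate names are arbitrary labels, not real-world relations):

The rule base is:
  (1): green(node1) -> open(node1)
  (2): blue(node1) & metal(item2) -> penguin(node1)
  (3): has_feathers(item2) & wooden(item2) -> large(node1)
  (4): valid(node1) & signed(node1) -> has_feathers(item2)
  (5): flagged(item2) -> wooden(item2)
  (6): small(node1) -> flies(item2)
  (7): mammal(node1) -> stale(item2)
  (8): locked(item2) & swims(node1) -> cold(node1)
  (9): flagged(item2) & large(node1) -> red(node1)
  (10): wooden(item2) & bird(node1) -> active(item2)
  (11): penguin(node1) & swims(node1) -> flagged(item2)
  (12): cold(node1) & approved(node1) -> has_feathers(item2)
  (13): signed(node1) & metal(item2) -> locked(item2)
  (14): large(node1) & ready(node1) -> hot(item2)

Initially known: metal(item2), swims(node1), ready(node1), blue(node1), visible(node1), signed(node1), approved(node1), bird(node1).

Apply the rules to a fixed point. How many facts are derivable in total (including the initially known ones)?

[1] (2) [blue(node1) & metal(item2) -> penguin(node1)]; (13) [signed(node1) & metal(item2) -> locked(item2)]. ⇒ new: penguin(node1), locked(item2).
[2] (8) [locked(item2) & swims(node1) -> cold(node1)]; (11) [penguin(node1) & swims(node1) -> flagged(item2)]. ⇒ new: cold(node1), flagged(item2).
[3] (5) [flagged(item2) -> wooden(item2)]; (12) [cold(node1) & approved(node1) -> has_feathers(item2)]. ⇒ new: wooden(item2), has_feathers(item2).
[4] (3) [has_feathers(item2) & wooden(item2) -> large(node1)]; (10) [wooden(item2) & bird(node1) -> active(item2)]. ⇒ new: large(node1), active(item2).
[5] (9) [flagged(item2) & large(node1) -> red(node1)]; (14) [large(node1) & ready(node1) -> hot(item2)]. ⇒ new: red(node1), hot(item2).
Closure: {active(item2), approved(node1), bird(node1), blue(node1), cold(node1), flagged(item2), has_feathers(item2), hot(item2), large(node1), locked(item2), metal(item2), penguin(node1), ready(node1), red(node1), signed(node1), swims(node1), visible(node1), wooden(item2)} — 18 facts.

18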